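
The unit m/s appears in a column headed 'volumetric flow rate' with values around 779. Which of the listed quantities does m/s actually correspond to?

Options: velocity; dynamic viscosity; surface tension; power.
velocity

volumetric flow rate should have units dimensionally equivalent to m^3 / s (e.g. m³/s).
The given unit 'm/s' reduces to m / s. Of the listed options, that is the dimensionality of velocity.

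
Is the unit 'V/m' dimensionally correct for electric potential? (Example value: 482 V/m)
No

electric potential has SI base units: kg * m^2 / (A * s^3)
V/m does NOT reduce to kg * m^2 / (A * s^3); a valid unit for electric potential would be e.g. V.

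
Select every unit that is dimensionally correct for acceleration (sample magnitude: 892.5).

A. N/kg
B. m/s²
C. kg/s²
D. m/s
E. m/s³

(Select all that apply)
A, B

acceleration has SI base units: m / s^2

Checking each option against m / s^2:
  A. N/kg: ✓ matches
  B. m/s²: ✓ matches
  C. kg/s²: ✗ does not match
  D. m/s: ✗ does not match
  E. m/s³: ✗ does not match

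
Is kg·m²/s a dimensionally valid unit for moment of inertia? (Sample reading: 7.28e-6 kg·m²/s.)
No

moment of inertia has SI base units: kg * m^2
kg·m²/s does NOT reduce to kg * m^2; a valid unit for moment of inertia would be e.g. kg·m².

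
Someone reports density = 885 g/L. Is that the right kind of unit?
Yes

density has SI base units: kg / m^3
g/L reduces to the same SI base units, so it is a valid unit for density.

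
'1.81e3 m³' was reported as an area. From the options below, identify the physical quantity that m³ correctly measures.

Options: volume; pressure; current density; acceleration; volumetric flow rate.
volume

area should have units dimensionally equivalent to m^2 (e.g. m²).
The given unit 'm³' reduces to m^3. Of the listed options, that is the dimensionality of volume.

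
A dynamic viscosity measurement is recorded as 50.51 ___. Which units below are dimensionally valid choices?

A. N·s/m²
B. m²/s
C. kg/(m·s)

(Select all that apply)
A, C

dynamic viscosity has SI base units: kg / (m * s)

Checking each option against kg / (m * s):
  A. N·s/m²: ✓ matches
  B. m²/s: ✗ does not match
  C. kg/(m·s): ✓ matches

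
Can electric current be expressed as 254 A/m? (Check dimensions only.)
No

electric current has SI base units: A
A/m does NOT reduce to A; a valid unit for electric current would be e.g. A.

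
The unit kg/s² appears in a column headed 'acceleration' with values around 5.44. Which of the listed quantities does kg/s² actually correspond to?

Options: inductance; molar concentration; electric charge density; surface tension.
surface tension

acceleration should have units dimensionally equivalent to m / s^2 (e.g. m/s²).
The given unit 'kg/s²' reduces to kg / s^2. Of the listed options, that is the dimensionality of surface tension.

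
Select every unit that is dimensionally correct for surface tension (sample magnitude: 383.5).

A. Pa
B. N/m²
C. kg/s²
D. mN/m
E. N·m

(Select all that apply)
C, D

surface tension has SI base units: kg / s^2

Checking each option against kg / s^2:
  A. Pa: ✗ does not match
  B. N/m²: ✗ does not match
  C. kg/s²: ✓ matches
  D. mN/m: ✓ matches
  E. N·m: ✗ does not match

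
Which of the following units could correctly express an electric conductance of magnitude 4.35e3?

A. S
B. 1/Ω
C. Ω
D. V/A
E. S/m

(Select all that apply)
A, B

electric conductance has SI base units: A^2 * s^3 / (kg * m^2)

Checking each option against A^2 * s^3 / (kg * m^2):
  A. S: ✓ matches
  B. 1/Ω: ✓ matches
  C. Ω: ✗ does not match
  D. V/A: ✗ does not match
  E. S/m: ✗ does not match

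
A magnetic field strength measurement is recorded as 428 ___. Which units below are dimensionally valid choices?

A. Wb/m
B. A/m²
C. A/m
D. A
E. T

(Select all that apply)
C

magnetic field strength has SI base units: A / m

Checking each option against A / m:
  A. Wb/m: ✗ does not match
  B. A/m²: ✗ does not match
  C. A/m: ✓ matches
  D. A: ✗ does not match
  E. T: ✗ does not match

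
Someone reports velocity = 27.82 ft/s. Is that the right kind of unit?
Yes

velocity has SI base units: m / s
ft/s reduces to the same SI base units, so it is a valid unit for velocity.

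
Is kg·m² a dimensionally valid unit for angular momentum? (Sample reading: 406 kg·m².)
No

angular momentum has SI base units: kg * m^2 / s
kg·m² does NOT reduce to kg * m^2 / s; a valid unit for angular momentum would be e.g. kg·m²/s.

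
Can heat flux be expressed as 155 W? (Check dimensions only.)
No

heat flux has SI base units: kg / s^3
W does NOT reduce to kg / s^3; a valid unit for heat flux would be e.g. W/m².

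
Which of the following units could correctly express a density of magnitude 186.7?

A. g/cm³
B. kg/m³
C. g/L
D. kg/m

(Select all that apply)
A, B, C

density has SI base units: kg / m^3

Checking each option against kg / m^3:
  A. g/cm³: ✓ matches
  B. kg/m³: ✓ matches
  C. g/L: ✓ matches
  D. kg/m: ✗ does not match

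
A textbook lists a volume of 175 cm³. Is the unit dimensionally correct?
Yes

volume has SI base units: m^3
cm³ reduces to the same SI base units, so it is a valid unit for volume.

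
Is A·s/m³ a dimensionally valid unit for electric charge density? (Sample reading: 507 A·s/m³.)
Yes

electric charge density has SI base units: A * s / m^3
A·s/m³ reduces to the same SI base units, so it is a valid unit for electric charge density.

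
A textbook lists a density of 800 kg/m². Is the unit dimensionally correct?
No

density has SI base units: kg / m^3
kg/m² does NOT reduce to kg / m^3; a valid unit for density would be e.g. kg/m³.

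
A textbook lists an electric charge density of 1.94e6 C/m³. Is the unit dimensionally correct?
Yes

electric charge density has SI base units: A * s / m^3
C/m³ reduces to the same SI base units, so it is a valid unit for electric charge density.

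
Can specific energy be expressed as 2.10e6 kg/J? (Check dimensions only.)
No

specific energy has SI base units: m^2 / s^2
kg/J does NOT reduce to m^2 / s^2; a valid unit for specific energy would be e.g. J/kg.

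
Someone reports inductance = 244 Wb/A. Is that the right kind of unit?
Yes

inductance has SI base units: kg * m^2 / (A^2 * s^2)
Wb/A reduces to the same SI base units, so it is a valid unit for inductance.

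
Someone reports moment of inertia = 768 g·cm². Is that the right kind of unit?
Yes

moment of inertia has SI base units: kg * m^2
g·cm² reduces to the same SI base units, so it is a valid unit for moment of inertia.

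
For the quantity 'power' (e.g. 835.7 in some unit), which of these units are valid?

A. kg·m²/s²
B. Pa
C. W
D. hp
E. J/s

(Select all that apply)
C, D, E

power has SI base units: kg * m^2 / s^3

Checking each option against kg * m^2 / s^3:
  A. kg·m²/s²: ✗ does not match
  B. Pa: ✗ does not match
  C. W: ✓ matches
  D. hp: ✓ matches
  E. J/s: ✓ matches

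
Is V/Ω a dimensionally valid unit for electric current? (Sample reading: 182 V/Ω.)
Yes

electric current has SI base units: A
V/Ω reduces to the same SI base units, so it is a valid unit for electric current.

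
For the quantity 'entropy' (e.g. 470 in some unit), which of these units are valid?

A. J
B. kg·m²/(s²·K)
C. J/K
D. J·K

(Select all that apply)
B, C

entropy has SI base units: kg * m^2 / (s^2 * K)

Checking each option against kg * m^2 / (s^2 * K):
  A. J: ✗ does not match
  B. kg·m²/(s²·K): ✓ matches
  C. J/K: ✓ matches
  D. J·K: ✗ does not match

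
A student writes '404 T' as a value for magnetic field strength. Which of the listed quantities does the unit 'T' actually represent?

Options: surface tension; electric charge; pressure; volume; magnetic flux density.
magnetic flux density

magnetic field strength should have units dimensionally equivalent to A / m (e.g. A/m).
The given unit 'T' reduces to kg / (A * s^2). Of the listed options, that is the dimensionality of magnetic flux density.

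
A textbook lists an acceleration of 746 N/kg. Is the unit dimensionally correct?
Yes

acceleration has SI base units: m / s^2
N/kg reduces to the same SI base units, so it is a valid unit for acceleration.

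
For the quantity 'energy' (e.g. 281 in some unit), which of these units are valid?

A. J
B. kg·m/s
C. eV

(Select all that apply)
A, C

energy has SI base units: kg * m^2 / s^2

Checking each option against kg * m^2 / s^2:
  A. J: ✓ matches
  B. kg·m/s: ✗ does not match
  C. eV: ✓ matches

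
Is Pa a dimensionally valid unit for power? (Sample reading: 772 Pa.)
No

power has SI base units: kg * m^2 / s^3
Pa does NOT reduce to kg * m^2 / s^3; a valid unit for power would be e.g. W.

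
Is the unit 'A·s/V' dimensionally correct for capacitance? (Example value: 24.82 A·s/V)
Yes

capacitance has SI base units: A^2 * s^4 / (kg * m^2)
A·s/V reduces to the same SI base units, so it is a valid unit for capacitance.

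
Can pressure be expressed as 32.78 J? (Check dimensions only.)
No

pressure has SI base units: kg / (m * s^2)
J does NOT reduce to kg / (m * s^2); a valid unit for pressure would be e.g. Pa.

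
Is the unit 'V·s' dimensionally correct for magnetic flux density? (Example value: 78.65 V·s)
No

magnetic flux density has SI base units: kg / (A * s^2)
V·s does NOT reduce to kg / (A * s^2); a valid unit for magnetic flux density would be e.g. T.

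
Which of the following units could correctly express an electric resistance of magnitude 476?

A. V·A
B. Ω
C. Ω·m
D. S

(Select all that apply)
B

electric resistance has SI base units: kg * m^2 / (A^2 * s^3)

Checking each option against kg * m^2 / (A^2 * s^3):
  A. V·A: ✗ does not match
  B. Ω: ✓ matches
  C. Ω·m: ✗ does not match
  D. S: ✗ does not match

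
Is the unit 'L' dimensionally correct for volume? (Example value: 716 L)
Yes

volume has SI base units: m^3
L reduces to the same SI base units, so it is a valid unit for volume.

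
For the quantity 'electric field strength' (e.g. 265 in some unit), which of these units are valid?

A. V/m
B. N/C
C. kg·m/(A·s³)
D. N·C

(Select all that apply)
A, B, C

electric field strength has SI base units: kg * m / (A * s^3)

Checking each option against kg * m / (A * s^3):
  A. V/m: ✓ matches
  B. N/C: ✓ matches
  C. kg·m/(A·s³): ✓ matches
  D. N·C: ✗ does not match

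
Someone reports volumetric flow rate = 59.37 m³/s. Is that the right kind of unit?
Yes

volumetric flow rate has SI base units: m^3 / s
m³/s reduces to the same SI base units, so it is a valid unit for volumetric flow rate.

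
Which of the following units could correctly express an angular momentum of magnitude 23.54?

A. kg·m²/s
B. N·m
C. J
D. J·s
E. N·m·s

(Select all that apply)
A, D, E

angular momentum has SI base units: kg * m^2 / s

Checking each option against kg * m^2 / s:
  A. kg·m²/s: ✓ matches
  B. N·m: ✗ does not match
  C. J: ✗ does not match
  D. J·s: ✓ matches
  E. N·m·s: ✓ matches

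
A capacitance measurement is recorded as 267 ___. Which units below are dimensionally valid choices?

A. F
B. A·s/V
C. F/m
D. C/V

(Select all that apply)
A, B, D

capacitance has SI base units: A^2 * s^4 / (kg * m^2)

Checking each option against A^2 * s^4 / (kg * m^2):
  A. F: ✓ matches
  B. A·s/V: ✓ matches
  C. F/m: ✗ does not match
  D. C/V: ✓ matches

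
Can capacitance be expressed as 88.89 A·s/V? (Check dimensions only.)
Yes

capacitance has SI base units: A^2 * s^4 / (kg * m^2)
A·s/V reduces to the same SI base units, so it is a valid unit for capacitance.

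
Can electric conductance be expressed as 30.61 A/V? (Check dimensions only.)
Yes

electric conductance has SI base units: A^2 * s^3 / (kg * m^2)
A/V reduces to the same SI base units, so it is a valid unit for electric conductance.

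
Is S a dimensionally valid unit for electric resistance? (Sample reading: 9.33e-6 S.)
No

electric resistance has SI base units: kg * m^2 / (A^2 * s^3)
S does NOT reduce to kg * m^2 / (A^2 * s^3); a valid unit for electric resistance would be e.g. Ω.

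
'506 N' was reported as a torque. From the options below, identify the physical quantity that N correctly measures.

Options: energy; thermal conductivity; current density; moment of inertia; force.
force

torque should have units dimensionally equivalent to kg * m^2 / s^2 (e.g. N·m).
The given unit 'N' reduces to kg * m / s^2. Of the listed options, that is the dimensionality of force.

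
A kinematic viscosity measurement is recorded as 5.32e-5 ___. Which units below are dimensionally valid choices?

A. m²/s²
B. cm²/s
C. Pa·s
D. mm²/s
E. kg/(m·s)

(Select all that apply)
B, D

kinematic viscosity has SI base units: m^2 / s

Checking each option against m^2 / s:
  A. m²/s²: ✗ does not match
  B. cm²/s: ✓ matches
  C. Pa·s: ✗ does not match
  D. mm²/s: ✓ matches
  E. kg/(m·s): ✗ does not match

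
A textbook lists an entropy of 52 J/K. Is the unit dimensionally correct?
Yes

entropy has SI base units: kg * m^2 / (s^2 * K)
J/K reduces to the same SI base units, so it is a valid unit for entropy.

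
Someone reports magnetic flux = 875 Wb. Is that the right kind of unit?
Yes

magnetic flux has SI base units: kg * m^2 / (A * s^2)
Wb reduces to the same SI base units, so it is a valid unit for magnetic flux.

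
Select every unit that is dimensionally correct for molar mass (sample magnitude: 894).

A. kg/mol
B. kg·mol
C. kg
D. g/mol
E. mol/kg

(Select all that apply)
A, D

molar mass has SI base units: kg / mol

Checking each option against kg / mol:
  A. kg/mol: ✓ matches
  B. kg·mol: ✗ does not match
  C. kg: ✗ does not match
  D. g/mol: ✓ matches
  E. mol/kg: ✗ does not match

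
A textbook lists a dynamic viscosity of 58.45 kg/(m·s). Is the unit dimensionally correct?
Yes

dynamic viscosity has SI base units: kg / (m * s)
kg/(m·s) reduces to the same SI base units, so it is a valid unit for dynamic viscosity.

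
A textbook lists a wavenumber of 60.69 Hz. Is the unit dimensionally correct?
No

wavenumber has SI base units: 1 / m
Hz does NOT reduce to 1 / m; a valid unit for wavenumber would be e.g. 1/m.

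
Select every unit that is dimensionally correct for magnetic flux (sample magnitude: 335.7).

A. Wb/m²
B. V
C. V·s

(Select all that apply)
C

magnetic flux has SI base units: kg * m^2 / (A * s^2)

Checking each option against kg * m^2 / (A * s^2):
  A. Wb/m²: ✗ does not match
  B. V: ✗ does not match
  C. V·s: ✓ matches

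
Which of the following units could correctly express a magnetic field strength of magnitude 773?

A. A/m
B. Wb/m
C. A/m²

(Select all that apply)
A

magnetic field strength has SI base units: A / m

Checking each option against A / m:
  A. A/m: ✓ matches
  B. Wb/m: ✗ does not match
  C. A/m²: ✗ does not match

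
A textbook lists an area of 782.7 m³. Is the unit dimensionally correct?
No

area has SI base units: m^2
m³ does NOT reduce to m^2; a valid unit for area would be e.g. m².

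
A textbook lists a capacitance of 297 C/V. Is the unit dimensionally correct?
Yes

capacitance has SI base units: A^2 * s^4 / (kg * m^2)
C/V reduces to the same SI base units, so it is a valid unit for capacitance.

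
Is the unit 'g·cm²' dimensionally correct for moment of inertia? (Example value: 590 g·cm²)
Yes

moment of inertia has SI base units: kg * m^2
g·cm² reduces to the same SI base units, so it is a valid unit for moment of inertia.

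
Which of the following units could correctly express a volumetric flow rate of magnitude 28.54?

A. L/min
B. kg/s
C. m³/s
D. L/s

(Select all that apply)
A, C, D

volumetric flow rate has SI base units: m^3 / s

Checking each option against m^3 / s:
  A. L/min: ✓ matches
  B. kg/s: ✗ does not match
  C. m³/s: ✓ matches
  D. L/s: ✓ matches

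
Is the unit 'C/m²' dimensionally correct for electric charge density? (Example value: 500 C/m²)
No

electric charge density has SI base units: A * s / m^3
C/m² does NOT reduce to A * s / m^3; a valid unit for electric charge density would be e.g. C/m³.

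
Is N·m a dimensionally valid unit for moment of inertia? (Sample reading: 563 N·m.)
No

moment of inertia has SI base units: kg * m^2
N·m does NOT reduce to kg * m^2; a valid unit for moment of inertia would be e.g. kg·m².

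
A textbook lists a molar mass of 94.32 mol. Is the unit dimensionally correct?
No

molar mass has SI base units: kg / mol
mol does NOT reduce to kg / mol; a valid unit for molar mass would be e.g. kg/mol.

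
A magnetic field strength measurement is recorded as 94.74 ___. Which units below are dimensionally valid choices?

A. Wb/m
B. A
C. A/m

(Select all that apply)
C

magnetic field strength has SI base units: A / m

Checking each option against A / m:
  A. Wb/m: ✗ does not match
  B. A: ✗ does not match
  C. A/m: ✓ matches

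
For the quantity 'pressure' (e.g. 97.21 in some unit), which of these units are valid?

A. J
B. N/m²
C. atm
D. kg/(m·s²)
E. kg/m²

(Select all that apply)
B, C, D

pressure has SI base units: kg / (m * s^2)

Checking each option against kg / (m * s^2):
  A. J: ✗ does not match
  B. N/m²: ✓ matches
  C. atm: ✓ matches
  D. kg/(m·s²): ✓ matches
  E. kg/m²: ✗ does not match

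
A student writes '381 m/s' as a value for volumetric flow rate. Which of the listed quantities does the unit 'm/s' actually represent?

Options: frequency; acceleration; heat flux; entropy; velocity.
velocity

volumetric flow rate should have units dimensionally equivalent to m^3 / s (e.g. m³/s).
The given unit 'm/s' reduces to m / s. Of the listed options, that is the dimensionality of velocity.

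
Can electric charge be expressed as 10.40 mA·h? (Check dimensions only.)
Yes

electric charge has SI base units: A * s
mA·h reduces to the same SI base units, so it is a valid unit for electric charge.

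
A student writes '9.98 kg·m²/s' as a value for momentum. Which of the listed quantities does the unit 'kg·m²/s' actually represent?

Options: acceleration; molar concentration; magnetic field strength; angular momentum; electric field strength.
angular momentum

momentum should have units dimensionally equivalent to kg * m / s (e.g. kg·m/s).
The given unit 'kg·m²/s' reduces to kg * m^2 / s. Of the listed options, that is the dimensionality of angular momentum.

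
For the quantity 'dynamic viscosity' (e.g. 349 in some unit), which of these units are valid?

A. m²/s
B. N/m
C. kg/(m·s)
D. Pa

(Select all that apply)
C

dynamic viscosity has SI base units: kg / (m * s)

Checking each option against kg / (m * s):
  A. m²/s: ✗ does not match
  B. N/m: ✗ does not match
  C. kg/(m·s): ✓ matches
  D. Pa: ✗ does not match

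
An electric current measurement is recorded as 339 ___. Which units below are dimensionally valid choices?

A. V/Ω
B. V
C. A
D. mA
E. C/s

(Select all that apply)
A, C, D, E

electric current has SI base units: A

Checking each option against A:
  A. V/Ω: ✓ matches
  B. V: ✗ does not match
  C. A: ✓ matches
  D. mA: ✓ matches
  E. C/s: ✓ matches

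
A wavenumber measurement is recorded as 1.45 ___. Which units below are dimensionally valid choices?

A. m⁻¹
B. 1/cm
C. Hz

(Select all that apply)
A, B

wavenumber has SI base units: 1 / m

Checking each option against 1 / m:
  A. m⁻¹: ✓ matches
  B. 1/cm: ✓ matches
  C. Hz: ✗ does not match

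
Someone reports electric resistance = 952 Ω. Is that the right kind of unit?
Yes

electric resistance has SI base units: kg * m^2 / (A^2 * s^3)
Ω reduces to the same SI base units, so it is a valid unit for electric resistance.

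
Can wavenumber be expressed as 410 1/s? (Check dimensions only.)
No

wavenumber has SI base units: 1 / m
1/s does NOT reduce to 1 / m; a valid unit for wavenumber would be e.g. 1/m.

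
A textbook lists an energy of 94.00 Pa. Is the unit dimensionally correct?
No

energy has SI base units: kg * m^2 / s^2
Pa does NOT reduce to kg * m^2 / s^2; a valid unit for energy would be e.g. J.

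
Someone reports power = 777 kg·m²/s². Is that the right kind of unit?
No

power has SI base units: kg * m^2 / s^3
kg·m²/s² does NOT reduce to kg * m^2 / s^3; a valid unit for power would be e.g. W.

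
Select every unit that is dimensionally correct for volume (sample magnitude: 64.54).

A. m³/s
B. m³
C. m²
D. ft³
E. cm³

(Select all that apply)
B, D, E

volume has SI base units: m^3

Checking each option against m^3:
  A. m³/s: ✗ does not match
  B. m³: ✓ matches
  C. m²: ✗ does not match
  D. ft³: ✓ matches
  E. cm³: ✓ matches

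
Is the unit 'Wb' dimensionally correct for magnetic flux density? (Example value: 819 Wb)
No

magnetic flux density has SI base units: kg / (A * s^2)
Wb does NOT reduce to kg / (A * s^2); a valid unit for magnetic flux density would be e.g. T.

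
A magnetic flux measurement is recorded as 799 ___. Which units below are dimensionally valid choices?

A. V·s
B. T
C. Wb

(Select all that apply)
A, C

magnetic flux has SI base units: kg * m^2 / (A * s^2)

Checking each option against kg * m^2 / (A * s^2):
  A. V·s: ✓ matches
  B. T: ✗ does not match
  C. Wb: ✓ matches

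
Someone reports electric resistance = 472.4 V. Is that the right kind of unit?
No

electric resistance has SI base units: kg * m^2 / (A^2 * s^3)
V does NOT reduce to kg * m^2 / (A^2 * s^3); a valid unit for electric resistance would be e.g. Ω.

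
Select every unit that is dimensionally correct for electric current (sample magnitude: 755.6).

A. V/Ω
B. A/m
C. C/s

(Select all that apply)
A, C

electric current has SI base units: A

Checking each option against A:
  A. V/Ω: ✓ matches
  B. A/m: ✗ does not match
  C. C/s: ✓ matches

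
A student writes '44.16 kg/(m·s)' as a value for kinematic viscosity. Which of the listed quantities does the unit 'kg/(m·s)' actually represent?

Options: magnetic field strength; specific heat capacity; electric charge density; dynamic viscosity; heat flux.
dynamic viscosity

kinematic viscosity should have units dimensionally equivalent to m^2 / s (e.g. m²/s).
The given unit 'kg/(m·s)' reduces to kg / (m * s). Of the listed options, that is the dimensionality of dynamic viscosity.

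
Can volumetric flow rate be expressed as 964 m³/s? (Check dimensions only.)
Yes

volumetric flow rate has SI base units: m^3 / s
m³/s reduces to the same SI base units, so it is a valid unit for volumetric flow rate.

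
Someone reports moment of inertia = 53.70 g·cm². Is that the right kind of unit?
Yes

moment of inertia has SI base units: kg * m^2
g·cm² reduces to the same SI base units, so it is a valid unit for moment of inertia.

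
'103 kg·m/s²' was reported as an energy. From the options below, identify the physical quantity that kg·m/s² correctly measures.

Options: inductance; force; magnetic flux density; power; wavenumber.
force

energy should have units dimensionally equivalent to kg * m^2 / s^2 (e.g. J).
The given unit 'kg·m/s²' reduces to kg * m / s^2. Of the listed options, that is the dimensionality of force.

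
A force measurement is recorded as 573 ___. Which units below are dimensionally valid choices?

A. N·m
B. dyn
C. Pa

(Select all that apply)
B

force has SI base units: kg * m / s^2

Checking each option against kg * m / s^2:
  A. N·m: ✗ does not match
  B. dyn: ✓ matches
  C. Pa: ✗ does not match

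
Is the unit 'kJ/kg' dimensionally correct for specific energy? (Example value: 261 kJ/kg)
Yes

specific energy has SI base units: m^2 / s^2
kJ/kg reduces to the same SI base units, so it is a valid unit for specific energy.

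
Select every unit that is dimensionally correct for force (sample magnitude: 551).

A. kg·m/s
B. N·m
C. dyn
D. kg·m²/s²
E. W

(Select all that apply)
C

force has SI base units: kg * m / s^2

Checking each option against kg * m / s^2:
  A. kg·m/s: ✗ does not match
  B. N·m: ✗ does not match
  C. dyn: ✓ matches
  D. kg·m²/s²: ✗ does not match
  E. W: ✗ does not match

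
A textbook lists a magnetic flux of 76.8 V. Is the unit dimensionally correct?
No

magnetic flux has SI base units: kg * m^2 / (A * s^2)
V does NOT reduce to kg * m^2 / (A * s^2); a valid unit for magnetic flux would be e.g. Wb.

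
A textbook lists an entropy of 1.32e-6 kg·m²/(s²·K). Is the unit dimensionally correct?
Yes

entropy has SI base units: kg * m^2 / (s^2 * K)
kg·m²/(s²·K) reduces to the same SI base units, so it is a valid unit for entropy.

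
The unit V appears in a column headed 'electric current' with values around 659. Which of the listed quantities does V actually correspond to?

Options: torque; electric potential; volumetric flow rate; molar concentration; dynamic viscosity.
electric potential

electric current should have units dimensionally equivalent to A (e.g. A).
The given unit 'V' reduces to kg * m^2 / (A * s^3). Of the listed options, that is the dimensionality of electric potential.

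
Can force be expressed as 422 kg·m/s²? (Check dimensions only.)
Yes

force has SI base units: kg * m / s^2
kg·m/s² reduces to the same SI base units, so it is a valid unit for force.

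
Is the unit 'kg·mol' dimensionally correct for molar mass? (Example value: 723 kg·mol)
No

molar mass has SI base units: kg / mol
kg·mol does NOT reduce to kg / mol; a valid unit for molar mass would be e.g. kg/mol.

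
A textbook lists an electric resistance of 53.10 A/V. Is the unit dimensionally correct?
No

electric resistance has SI base units: kg * m^2 / (A^2 * s^3)
A/V does NOT reduce to kg * m^2 / (A^2 * s^3); a valid unit for electric resistance would be e.g. Ω.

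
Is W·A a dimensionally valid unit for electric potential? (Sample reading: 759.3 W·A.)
No

electric potential has SI base units: kg * m^2 / (A * s^3)
W·A does NOT reduce to kg * m^2 / (A * s^3); a valid unit for electric potential would be e.g. V.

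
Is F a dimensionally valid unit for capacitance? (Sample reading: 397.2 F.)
Yes

capacitance has SI base units: A^2 * s^4 / (kg * m^2)
F reduces to the same SI base units, so it is a valid unit for capacitance.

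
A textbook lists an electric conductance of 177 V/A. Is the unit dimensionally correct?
No

electric conductance has SI base units: A^2 * s^3 / (kg * m^2)
V/A does NOT reduce to A^2 * s^3 / (kg * m^2); a valid unit for electric conductance would be e.g. S.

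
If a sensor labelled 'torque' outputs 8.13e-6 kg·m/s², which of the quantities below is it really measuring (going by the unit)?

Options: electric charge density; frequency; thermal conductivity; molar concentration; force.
force

torque should have units dimensionally equivalent to kg * m^2 / s^2 (e.g. N·m).
The given unit 'kg·m/s²' reduces to kg * m / s^2. Of the listed options, that is the dimensionality of force.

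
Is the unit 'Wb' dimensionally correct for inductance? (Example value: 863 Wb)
No

inductance has SI base units: kg * m^2 / (A^2 * s^2)
Wb does NOT reduce to kg * m^2 / (A^2 * s^2); a valid unit for inductance would be e.g. H.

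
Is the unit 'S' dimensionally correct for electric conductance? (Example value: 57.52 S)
Yes

electric conductance has SI base units: A^2 * s^3 / (kg * m^2)
S reduces to the same SI base units, so it is a valid unit for electric conductance.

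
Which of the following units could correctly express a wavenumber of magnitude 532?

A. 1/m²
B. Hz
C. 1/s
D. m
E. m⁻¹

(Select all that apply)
E

wavenumber has SI base units: 1 / m

Checking each option against 1 / m:
  A. 1/m²: ✗ does not match
  B. Hz: ✗ does not match
  C. 1/s: ✗ does not match
  D. m: ✗ does not match
  E. m⁻¹: ✓ matches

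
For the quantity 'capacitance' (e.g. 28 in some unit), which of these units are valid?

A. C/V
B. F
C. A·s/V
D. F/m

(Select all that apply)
A, B, C

capacitance has SI base units: A^2 * s^4 / (kg * m^2)

Checking each option against A^2 * s^4 / (kg * m^2):
  A. C/V: ✓ matches
  B. F: ✓ matches
  C. A·s/V: ✓ matches
  D. F/m: ✗ does not match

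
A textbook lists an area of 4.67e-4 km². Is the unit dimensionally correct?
Yes

area has SI base units: m^2
km² reduces to the same SI base units, so it is a valid unit for area.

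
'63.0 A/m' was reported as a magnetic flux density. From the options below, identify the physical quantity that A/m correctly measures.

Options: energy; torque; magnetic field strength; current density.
magnetic field strength

magnetic flux density should have units dimensionally equivalent to kg / (A * s^2) (e.g. T).
The given unit 'A/m' reduces to A / m. Of the listed options, that is the dimensionality of magnetic field strength.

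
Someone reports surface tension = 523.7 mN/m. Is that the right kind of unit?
Yes

surface tension has SI base units: kg / s^2
mN/m reduces to the same SI base units, so it is a valid unit for surface tension.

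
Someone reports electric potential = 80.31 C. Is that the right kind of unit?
No

electric potential has SI base units: kg * m^2 / (A * s^3)
C does NOT reduce to kg * m^2 / (A * s^3); a valid unit for electric potential would be e.g. V.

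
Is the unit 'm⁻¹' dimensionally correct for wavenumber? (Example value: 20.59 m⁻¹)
Yes

wavenumber has SI base units: 1 / m
m⁻¹ reduces to the same SI base units, so it is a valid unit for wavenumber.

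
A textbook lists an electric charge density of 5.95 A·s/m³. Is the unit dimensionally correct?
Yes

electric charge density has SI base units: A * s / m^3
A·s/m³ reduces to the same SI base units, so it is a valid unit for electric charge density.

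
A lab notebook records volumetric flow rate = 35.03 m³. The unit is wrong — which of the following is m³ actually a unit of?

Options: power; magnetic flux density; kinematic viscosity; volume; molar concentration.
volume

volumetric flow rate should have units dimensionally equivalent to m^3 / s (e.g. m³/s).
The given unit 'm³' reduces to m^3. Of the listed options, that is the dimensionality of volume.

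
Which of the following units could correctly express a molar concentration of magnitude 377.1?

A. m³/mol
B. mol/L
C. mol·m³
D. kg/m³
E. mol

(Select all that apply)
B

molar concentration has SI base units: mol / m^3

Checking each option against mol / m^3:
  A. m³/mol: ✗ does not match
  B. mol/L: ✓ matches
  C. mol·m³: ✗ does not match
  D. kg/m³: ✗ does not match
  E. mol: ✗ does not match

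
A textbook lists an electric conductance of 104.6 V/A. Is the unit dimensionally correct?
No

electric conductance has SI base units: A^2 * s^3 / (kg * m^2)
V/A does NOT reduce to A^2 * s^3 / (kg * m^2); a valid unit for electric conductance would be e.g. S.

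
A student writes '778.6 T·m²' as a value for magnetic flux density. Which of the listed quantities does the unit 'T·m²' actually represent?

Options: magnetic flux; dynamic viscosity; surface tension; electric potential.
magnetic flux

magnetic flux density should have units dimensionally equivalent to kg / (A * s^2) (e.g. T).
The given unit 'T·m²' reduces to kg * m^2 / (A * s^2). Of the listed options, that is the dimensionality of magnetic flux.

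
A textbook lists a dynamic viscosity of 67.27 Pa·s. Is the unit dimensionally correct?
Yes

dynamic viscosity has SI base units: kg / (m * s)
Pa·s reduces to the same SI base units, so it is a valid unit for dynamic viscosity.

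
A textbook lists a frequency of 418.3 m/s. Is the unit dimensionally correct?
No

frequency has SI base units: 1 / s
m/s does NOT reduce to 1 / s; a valid unit for frequency would be e.g. Hz.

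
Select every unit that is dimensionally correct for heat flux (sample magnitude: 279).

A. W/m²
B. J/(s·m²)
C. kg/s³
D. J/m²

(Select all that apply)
A, B, C

heat flux has SI base units: kg / s^3

Checking each option against kg / s^3:
  A. W/m²: ✓ matches
  B. J/(s·m²): ✓ matches
  C. kg/s³: ✓ matches
  D. J/m²: ✗ does not match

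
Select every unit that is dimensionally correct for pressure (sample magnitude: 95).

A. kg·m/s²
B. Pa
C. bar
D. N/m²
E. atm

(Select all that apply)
B, C, D, E

pressure has SI base units: kg / (m * s^2)

Checking each option against kg / (m * s^2):
  A. kg·m/s²: ✗ does not match
  B. Pa: ✓ matches
  C. bar: ✓ matches
  D. N/m²: ✓ matches
  E. atm: ✓ matches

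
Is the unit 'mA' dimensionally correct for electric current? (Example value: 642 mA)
Yes

electric current has SI base units: A
mA reduces to the same SI base units, so it is a valid unit for electric current.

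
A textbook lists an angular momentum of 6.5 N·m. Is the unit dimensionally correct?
No

angular momentum has SI base units: kg * m^2 / s
N·m does NOT reduce to kg * m^2 / s; a valid unit for angular momentum would be e.g. kg·m²/s.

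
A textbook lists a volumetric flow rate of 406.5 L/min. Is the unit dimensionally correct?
Yes

volumetric flow rate has SI base units: m^3 / s
L/min reduces to the same SI base units, so it is a valid unit for volumetric flow rate.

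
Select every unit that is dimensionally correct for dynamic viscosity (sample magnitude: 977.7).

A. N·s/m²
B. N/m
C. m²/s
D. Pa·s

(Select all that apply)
A, D

dynamic viscosity has SI base units: kg / (m * s)

Checking each option against kg / (m * s):
  A. N·s/m²: ✓ matches
  B. N/m: ✗ does not match
  C. m²/s: ✗ does not match
  D. Pa·s: ✓ matches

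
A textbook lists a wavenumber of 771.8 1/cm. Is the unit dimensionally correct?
Yes

wavenumber has SI base units: 1 / m
1/cm reduces to the same SI base units, so it is a valid unit for wavenumber.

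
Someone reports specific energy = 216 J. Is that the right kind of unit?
No

specific energy has SI base units: m^2 / s^2
J does NOT reduce to m^2 / s^2; a valid unit for specific energy would be e.g. J/kg.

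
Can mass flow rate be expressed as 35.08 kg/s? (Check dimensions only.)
Yes

mass flow rate has SI base units: kg / s
kg/s reduces to the same SI base units, so it is a valid unit for mass flow rate.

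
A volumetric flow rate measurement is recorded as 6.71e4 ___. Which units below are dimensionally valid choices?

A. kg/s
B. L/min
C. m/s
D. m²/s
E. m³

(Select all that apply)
B

volumetric flow rate has SI base units: m^3 / s

Checking each option against m^3 / s:
  A. kg/s: ✗ does not match
  B. L/min: ✓ matches
  C. m/s: ✗ does not match
  D. m²/s: ✗ does not match
  E. m³: ✗ does not match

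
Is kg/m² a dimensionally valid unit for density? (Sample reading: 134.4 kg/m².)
No

density has SI base units: kg / m^3
kg/m² does NOT reduce to kg / m^3; a valid unit for density would be e.g. kg/m³.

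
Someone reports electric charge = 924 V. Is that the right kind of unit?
No

electric charge has SI base units: A * s
V does NOT reduce to A * s; a valid unit for electric charge would be e.g. C.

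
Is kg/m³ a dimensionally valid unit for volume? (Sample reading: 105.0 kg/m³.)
No

volume has SI base units: m^3
kg/m³ does NOT reduce to m^3; a valid unit for volume would be e.g. m³.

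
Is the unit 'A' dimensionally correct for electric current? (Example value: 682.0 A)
Yes

electric current has SI base units: A
A reduces to the same SI base units, so it is a valid unit for electric current.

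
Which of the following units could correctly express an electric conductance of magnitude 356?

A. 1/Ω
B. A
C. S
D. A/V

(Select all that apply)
A, C, D

electric conductance has SI base units: A^2 * s^3 / (kg * m^2)

Checking each option against A^2 * s^3 / (kg * m^2):
  A. 1/Ω: ✓ matches
  B. A: ✗ does not match
  C. S: ✓ matches
  D. A/V: ✓ matches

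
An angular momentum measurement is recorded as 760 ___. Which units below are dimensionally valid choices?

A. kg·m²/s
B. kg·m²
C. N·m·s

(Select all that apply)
A, C

angular momentum has SI base units: kg * m^2 / s

Checking each option against kg * m^2 / s:
  A. kg·m²/s: ✓ matches
  B. kg·m²: ✗ does not match
  C. N·m·s: ✓ matches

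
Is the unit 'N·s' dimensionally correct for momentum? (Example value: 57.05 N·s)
Yes

momentum has SI base units: kg * m / s
N·s reduces to the same SI base units, so it is a valid unit for momentum.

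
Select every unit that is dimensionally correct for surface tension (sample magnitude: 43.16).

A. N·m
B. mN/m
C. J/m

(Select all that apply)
B

surface tension has SI base units: kg / s^2

Checking each option against kg / s^2:
  A. N·m: ✗ does not match
  B. mN/m: ✓ matches
  C. J/m: ✗ does not match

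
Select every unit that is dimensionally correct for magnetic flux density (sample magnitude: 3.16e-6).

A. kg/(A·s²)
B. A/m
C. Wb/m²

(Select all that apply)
A, C

magnetic flux density has SI base units: kg / (A * s^2)

Checking each option against kg / (A * s^2):
  A. kg/(A·s²): ✓ matches
  B. A/m: ✗ does not match
  C. Wb/m²: ✓ matches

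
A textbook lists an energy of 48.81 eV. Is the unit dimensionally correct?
Yes

energy has SI base units: kg * m^2 / s^2
eV reduces to the same SI base units, so it is a valid unit for energy.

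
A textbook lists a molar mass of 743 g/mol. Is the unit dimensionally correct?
Yes

molar mass has SI base units: kg / mol
g/mol reduces to the same SI base units, so it is a valid unit for molar mass.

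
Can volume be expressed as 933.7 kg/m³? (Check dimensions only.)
No

volume has SI base units: m^3
kg/m³ does NOT reduce to m^3; a valid unit for volume would be e.g. m³.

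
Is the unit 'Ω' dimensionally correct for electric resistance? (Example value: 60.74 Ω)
Yes

electric resistance has SI base units: kg * m^2 / (A^2 * s^3)
Ω reduces to the same SI base units, so it is a valid unit for electric resistance.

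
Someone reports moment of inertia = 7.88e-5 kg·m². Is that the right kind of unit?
Yes

moment of inertia has SI base units: kg * m^2
kg·m² reduces to the same SI base units, so it is a valid unit for moment of inertia.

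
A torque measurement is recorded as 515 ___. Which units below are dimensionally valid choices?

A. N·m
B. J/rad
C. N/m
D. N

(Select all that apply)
A, B

torque has SI base units: kg * m^2 / s^2

Checking each option against kg * m^2 / s^2:
  A. N·m: ✓ matches
  B. J/rad: ✓ matches
  C. N/m: ✗ does not match
  D. N: ✗ does not match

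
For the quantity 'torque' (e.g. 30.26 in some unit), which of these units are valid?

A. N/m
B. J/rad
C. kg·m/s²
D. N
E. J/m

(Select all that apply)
B

torque has SI base units: kg * m^2 / s^2

Checking each option against kg * m^2 / s^2:
  A. N/m: ✗ does not match
  B. J/rad: ✓ matches
  C. kg·m/s²: ✗ does not match
  D. N: ✗ does not match
  E. J/m: ✗ does not match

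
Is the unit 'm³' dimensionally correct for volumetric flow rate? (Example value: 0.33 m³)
No

volumetric flow rate has SI base units: m^3 / s
m³ does NOT reduce to m^3 / s; a valid unit for volumetric flow rate would be e.g. m³/s.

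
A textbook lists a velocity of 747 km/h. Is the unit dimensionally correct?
Yes

velocity has SI base units: m / s
km/h reduces to the same SI base units, so it is a valid unit for velocity.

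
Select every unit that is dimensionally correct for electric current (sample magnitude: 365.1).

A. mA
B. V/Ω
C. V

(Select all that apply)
A, B

electric current has SI base units: A

Checking each option against A:
  A. mA: ✓ matches
  B. V/Ω: ✓ matches
  C. V: ✗ does not match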